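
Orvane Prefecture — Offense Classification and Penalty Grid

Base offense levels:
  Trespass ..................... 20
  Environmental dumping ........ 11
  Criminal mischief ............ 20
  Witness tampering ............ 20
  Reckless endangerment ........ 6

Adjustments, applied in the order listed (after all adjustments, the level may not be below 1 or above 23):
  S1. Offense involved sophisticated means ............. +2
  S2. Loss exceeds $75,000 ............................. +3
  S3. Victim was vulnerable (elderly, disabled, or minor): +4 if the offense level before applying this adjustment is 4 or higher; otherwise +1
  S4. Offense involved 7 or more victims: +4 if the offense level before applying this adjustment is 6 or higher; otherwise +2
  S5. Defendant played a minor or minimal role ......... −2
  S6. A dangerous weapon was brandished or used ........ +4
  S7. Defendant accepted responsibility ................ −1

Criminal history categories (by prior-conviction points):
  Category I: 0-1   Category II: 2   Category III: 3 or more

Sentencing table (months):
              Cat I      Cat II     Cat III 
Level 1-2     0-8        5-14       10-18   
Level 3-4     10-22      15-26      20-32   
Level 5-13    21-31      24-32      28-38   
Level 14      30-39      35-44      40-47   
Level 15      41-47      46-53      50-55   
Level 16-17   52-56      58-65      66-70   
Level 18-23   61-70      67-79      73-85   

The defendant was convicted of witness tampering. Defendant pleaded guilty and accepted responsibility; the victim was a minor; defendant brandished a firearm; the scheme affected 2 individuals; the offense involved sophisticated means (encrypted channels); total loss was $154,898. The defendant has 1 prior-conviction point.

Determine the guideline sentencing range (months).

Base offense level for witness tampering: 20.
S1 applies: 20 + 2 = 22.
S2 applies: 22 + 3 = 25.
S3 applies (level before this adjustment is 25 ≥ 4, so +4): 25 + 4 = 29.
S4 does not apply.
S5 does not apply.
S6 applies: 29 + 4 = 33.
S7 applies: 33 − 1 = 32.
Level 32 exceeds the maximum of 23; capped at 23.
Final offense level: 23.
Criminal history: 1 prior point → Category I (0-1).
Level 23 falls in the 18-23 band.
Grid: Level 18-23 × Category I = 61-70 months.

61-70 months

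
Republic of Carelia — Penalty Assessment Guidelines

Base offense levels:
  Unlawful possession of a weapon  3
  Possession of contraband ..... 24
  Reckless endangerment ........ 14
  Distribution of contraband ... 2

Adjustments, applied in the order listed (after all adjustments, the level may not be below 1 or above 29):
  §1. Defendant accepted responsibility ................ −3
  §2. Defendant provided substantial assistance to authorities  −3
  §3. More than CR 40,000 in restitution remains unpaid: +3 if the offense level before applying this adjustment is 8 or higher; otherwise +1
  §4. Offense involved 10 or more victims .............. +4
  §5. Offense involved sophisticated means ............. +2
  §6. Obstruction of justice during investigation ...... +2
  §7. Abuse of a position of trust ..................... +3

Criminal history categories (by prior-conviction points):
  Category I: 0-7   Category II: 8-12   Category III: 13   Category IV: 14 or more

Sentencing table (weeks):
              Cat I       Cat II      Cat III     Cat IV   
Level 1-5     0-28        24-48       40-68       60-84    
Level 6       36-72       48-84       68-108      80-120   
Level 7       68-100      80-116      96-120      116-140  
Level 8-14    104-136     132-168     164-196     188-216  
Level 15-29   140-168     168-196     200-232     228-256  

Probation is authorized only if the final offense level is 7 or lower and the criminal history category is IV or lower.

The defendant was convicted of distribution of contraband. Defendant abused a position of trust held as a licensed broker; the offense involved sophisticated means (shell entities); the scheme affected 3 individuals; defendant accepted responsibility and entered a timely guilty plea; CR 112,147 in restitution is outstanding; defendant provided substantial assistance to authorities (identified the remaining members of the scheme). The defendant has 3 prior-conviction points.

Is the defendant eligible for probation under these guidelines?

Base offense level for distribution of contraband: 2.
§1 applies: 2 − 3 = -1.
§2 applies: -1 − 3 = -4.
§3 applies (level before this adjustment is -4 < 8, so +1): -4 + 1 = -3.
§4 does not apply.
§5 applies: -3 + 2 = -1.
§7 applies: -1 + 3 = 2.
Final offense level: 2.
Criminal history: 3 prior points → Category I (0-7).
Level 2 falls in the 1-5 band.
Grid: Level 1-5 × Category I = 0-28 weeks.
Probation check: level 2 ≤ 7 and category I ≤ IV → eligible.

Yes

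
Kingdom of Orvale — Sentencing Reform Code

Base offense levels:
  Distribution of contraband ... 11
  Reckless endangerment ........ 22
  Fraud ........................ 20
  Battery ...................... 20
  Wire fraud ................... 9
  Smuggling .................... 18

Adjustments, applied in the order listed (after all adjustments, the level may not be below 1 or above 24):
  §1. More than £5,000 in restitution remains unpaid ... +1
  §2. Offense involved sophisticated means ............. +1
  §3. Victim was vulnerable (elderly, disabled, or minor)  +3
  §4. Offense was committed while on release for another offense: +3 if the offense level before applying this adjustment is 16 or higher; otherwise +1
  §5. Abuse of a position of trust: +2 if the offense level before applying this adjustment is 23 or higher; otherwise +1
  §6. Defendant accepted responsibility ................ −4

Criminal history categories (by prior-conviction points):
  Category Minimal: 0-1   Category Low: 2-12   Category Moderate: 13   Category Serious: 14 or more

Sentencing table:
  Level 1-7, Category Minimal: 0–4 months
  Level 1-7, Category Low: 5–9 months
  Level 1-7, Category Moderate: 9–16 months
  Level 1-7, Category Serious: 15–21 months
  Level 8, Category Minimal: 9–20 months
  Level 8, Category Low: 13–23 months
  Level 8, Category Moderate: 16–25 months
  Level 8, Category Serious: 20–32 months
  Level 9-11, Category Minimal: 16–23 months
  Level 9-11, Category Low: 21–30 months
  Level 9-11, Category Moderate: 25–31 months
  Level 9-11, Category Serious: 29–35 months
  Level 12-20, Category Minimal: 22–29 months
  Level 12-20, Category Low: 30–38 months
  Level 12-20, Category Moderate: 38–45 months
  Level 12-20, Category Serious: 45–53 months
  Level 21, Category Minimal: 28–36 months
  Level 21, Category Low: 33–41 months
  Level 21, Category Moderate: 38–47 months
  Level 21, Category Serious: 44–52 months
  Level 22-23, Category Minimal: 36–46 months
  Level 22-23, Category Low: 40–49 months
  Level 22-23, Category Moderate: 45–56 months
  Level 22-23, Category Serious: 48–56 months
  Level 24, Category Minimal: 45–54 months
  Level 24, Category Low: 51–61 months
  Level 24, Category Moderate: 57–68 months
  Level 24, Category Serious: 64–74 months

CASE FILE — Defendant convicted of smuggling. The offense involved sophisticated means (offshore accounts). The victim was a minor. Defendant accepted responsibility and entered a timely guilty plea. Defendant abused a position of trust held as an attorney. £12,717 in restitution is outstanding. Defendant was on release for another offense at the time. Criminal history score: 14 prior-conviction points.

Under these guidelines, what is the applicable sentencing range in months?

Base offense level for smuggling: 18.
§1 applies: 18 + 1 = 19.
§2 applies: 19 + 1 = 20.
§3 applies: 20 + 3 = 23.
§4 applies (level before this adjustment is 23 ≥ 16, so +3): 23 + 3 = 26.
§5 applies (level before this adjustment is 26 ≥ 23, so +2): 26 + 2 = 28.
§6 applies: 28 − 4 = 24.
Final offense level: 24.
Criminal history: 14 prior points → Category Serious (14+).
Level 24 falls in the 24 band.
Grid: Level 24 × Category Serious = 64-74 months.

64-74 months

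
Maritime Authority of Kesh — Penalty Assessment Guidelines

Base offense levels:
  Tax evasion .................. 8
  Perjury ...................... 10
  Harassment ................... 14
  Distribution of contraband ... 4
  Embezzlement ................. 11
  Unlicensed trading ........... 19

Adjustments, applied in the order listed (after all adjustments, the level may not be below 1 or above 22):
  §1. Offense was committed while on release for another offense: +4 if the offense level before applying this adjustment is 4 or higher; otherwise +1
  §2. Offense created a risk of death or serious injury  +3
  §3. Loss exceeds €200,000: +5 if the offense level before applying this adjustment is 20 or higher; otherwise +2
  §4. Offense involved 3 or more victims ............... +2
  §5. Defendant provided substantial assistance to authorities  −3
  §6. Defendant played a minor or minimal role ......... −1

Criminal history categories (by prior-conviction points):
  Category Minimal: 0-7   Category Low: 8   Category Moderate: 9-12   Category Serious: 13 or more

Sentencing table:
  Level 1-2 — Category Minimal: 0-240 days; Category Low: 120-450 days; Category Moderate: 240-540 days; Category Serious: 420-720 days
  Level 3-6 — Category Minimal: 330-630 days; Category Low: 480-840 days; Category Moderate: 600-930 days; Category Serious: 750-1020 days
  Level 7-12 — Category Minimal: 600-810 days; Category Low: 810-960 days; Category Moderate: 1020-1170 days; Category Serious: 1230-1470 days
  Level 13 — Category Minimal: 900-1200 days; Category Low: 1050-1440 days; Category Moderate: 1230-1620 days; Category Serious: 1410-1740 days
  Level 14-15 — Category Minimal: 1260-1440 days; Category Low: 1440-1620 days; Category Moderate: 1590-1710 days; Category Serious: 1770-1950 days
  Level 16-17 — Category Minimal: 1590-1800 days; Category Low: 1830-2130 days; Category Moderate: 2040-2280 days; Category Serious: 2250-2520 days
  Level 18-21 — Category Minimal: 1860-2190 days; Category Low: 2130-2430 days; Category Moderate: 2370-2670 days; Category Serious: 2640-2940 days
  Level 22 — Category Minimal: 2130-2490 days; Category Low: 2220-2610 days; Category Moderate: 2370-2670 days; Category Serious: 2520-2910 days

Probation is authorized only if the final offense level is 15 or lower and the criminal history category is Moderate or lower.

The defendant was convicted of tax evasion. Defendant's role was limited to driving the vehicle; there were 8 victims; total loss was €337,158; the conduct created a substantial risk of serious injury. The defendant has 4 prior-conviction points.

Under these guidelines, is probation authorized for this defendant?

Base offense level for tax evasion: 8.
§1 does not apply.
§2 applies: 8 + 3 = 11.
§3 applies (level before this adjustment is 11 < 20, so +2): 11 + 2 = 13.
§4 applies: 13 + 2 = 15.
§6 applies: 15 − 1 = 14.
Final offense level: 14.
Criminal history: 4 prior points → Category Minimal (0-7).
Level 14 falls in the 14-15 band.
Grid: Level 14-15 × Category Minimal = 1260-1440 days.
Probation check: level 14 ≤ 15 and category Minimal ≤ Moderate → eligible.

Yes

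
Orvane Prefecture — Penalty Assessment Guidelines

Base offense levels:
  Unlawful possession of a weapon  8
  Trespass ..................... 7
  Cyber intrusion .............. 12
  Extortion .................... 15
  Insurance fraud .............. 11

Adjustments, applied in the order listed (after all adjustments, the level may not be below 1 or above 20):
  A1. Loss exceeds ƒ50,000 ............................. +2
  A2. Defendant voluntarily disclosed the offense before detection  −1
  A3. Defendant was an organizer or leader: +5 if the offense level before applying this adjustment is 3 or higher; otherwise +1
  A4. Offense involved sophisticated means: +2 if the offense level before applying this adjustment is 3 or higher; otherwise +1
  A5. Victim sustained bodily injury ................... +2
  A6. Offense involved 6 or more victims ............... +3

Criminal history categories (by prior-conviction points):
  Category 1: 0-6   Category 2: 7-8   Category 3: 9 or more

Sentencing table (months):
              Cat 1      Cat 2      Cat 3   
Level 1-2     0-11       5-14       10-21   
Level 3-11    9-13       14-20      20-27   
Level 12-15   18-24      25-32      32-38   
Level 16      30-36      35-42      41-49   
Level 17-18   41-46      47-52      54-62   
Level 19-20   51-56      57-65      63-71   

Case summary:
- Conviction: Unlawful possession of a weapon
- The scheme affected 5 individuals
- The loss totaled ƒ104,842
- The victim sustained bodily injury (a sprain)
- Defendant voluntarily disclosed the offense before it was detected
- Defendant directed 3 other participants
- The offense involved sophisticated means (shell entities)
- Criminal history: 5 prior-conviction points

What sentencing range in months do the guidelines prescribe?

Base offense level for unlawful possession of a weapon: 8.
A1 applies: 8 + 2 = 10.
A2 applies: 10 − 1 = 9.
A3 applies (level before this adjustment is 9 ≥ 3, so +5): 9 + 5 = 14.
A4 applies (level before this adjustment is 14 ≥ 3, so +2): 14 + 2 = 16.
A5 applies: 16 + 2 = 18.
A6 does not apply.
Final offense level: 18.
Criminal history: 5 prior points → Category 1 (0-6).
Level 18 falls in the 17-18 band.
Grid: Level 17-18 × Category 1 = 41-46 months.

41-46 months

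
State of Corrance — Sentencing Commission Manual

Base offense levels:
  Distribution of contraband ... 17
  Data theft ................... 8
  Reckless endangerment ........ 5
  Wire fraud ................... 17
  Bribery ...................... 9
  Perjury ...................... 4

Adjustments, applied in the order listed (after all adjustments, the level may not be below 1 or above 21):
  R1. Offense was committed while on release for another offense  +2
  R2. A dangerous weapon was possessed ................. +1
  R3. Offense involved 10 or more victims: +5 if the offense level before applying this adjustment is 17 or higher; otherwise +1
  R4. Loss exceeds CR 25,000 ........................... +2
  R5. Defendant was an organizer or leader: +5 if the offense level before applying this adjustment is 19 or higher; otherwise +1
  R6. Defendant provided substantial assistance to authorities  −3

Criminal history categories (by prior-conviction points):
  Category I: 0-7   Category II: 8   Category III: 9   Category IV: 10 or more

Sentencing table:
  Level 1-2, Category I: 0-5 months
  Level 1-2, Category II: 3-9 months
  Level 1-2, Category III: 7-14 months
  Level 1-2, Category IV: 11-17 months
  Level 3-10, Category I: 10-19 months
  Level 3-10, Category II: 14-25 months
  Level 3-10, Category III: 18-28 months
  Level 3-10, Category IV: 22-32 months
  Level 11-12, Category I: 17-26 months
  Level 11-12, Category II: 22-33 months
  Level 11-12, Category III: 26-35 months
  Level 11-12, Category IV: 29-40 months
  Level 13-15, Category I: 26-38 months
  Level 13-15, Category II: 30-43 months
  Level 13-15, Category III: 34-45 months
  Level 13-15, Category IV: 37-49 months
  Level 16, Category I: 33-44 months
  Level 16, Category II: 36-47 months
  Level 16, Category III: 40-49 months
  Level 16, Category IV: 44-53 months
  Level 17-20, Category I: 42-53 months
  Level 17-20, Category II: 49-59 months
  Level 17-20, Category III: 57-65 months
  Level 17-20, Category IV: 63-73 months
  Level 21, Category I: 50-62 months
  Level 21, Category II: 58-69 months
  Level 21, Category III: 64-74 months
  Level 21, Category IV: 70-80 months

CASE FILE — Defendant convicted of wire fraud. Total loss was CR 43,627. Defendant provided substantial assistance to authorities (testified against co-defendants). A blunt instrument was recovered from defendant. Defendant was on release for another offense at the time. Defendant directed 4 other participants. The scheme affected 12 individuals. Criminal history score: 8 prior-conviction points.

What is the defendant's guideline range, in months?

Base offense level for wire fraud: 17.
R1 applies: 17 + 2 = 19.
R2 applies: 19 + 1 = 20.
R3 applies (level before this adjustment is 20 ≥ 17, so +5): 20 + 5 = 25.
R4 applies: 25 + 2 = 27.
R5 applies (level before this adjustment is 27 ≥ 19, so +5): 27 + 5 = 32.
R6 applies: 32 − 3 = 29.
Level 29 exceeds the maximum of 21; capped at 21.
Final offense level: 21.
Criminal history: 8 prior points → Category II (8).
Level 21 falls in the 21 band.
Grid: Level 21 × Category II = 58-69 months.

58-69 months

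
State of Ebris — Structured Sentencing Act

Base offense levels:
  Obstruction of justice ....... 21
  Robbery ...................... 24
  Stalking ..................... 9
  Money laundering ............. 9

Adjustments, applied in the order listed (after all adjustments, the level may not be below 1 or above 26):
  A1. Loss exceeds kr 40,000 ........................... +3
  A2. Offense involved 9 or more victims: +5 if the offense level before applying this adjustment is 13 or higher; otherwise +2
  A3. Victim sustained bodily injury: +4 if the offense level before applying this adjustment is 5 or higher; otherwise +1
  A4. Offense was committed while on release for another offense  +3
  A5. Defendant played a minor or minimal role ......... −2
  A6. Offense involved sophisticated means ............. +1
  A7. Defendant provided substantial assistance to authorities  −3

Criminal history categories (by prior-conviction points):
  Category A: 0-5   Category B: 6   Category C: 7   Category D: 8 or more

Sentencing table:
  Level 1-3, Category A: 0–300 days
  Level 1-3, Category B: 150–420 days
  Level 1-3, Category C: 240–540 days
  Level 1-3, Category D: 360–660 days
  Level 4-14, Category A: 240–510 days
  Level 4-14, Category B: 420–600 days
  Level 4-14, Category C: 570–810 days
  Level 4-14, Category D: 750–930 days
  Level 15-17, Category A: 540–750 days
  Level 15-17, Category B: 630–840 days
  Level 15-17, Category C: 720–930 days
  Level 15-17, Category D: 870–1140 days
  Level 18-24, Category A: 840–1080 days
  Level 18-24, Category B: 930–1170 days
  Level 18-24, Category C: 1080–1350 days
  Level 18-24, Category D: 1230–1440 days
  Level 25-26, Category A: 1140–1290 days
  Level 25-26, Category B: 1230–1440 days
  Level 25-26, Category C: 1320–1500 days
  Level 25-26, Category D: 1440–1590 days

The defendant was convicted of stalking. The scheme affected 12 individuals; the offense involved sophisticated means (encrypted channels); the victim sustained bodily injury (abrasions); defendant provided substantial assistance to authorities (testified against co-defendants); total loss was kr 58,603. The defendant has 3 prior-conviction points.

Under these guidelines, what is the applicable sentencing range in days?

540-750 days

Base offense level for stalking: 9.
A1 applies: 9 + 3 = 12.
A2 applies (level before this adjustment is 12 < 13, so +2): 12 + 2 = 14.
A3 applies (level before this adjustment is 14 ≥ 5, so +4): 14 + 4 = 18.
A4 does not apply.
A5 does not apply.
A6 applies: 18 + 1 = 19.
A7 applies: 19 − 3 = 16.
Final offense level: 16.
Criminal history: 3 prior points → Category A (0-5).
Level 16 falls in the 15-17 band.
Grid: Level 15-17 × Category A = 540-750 days.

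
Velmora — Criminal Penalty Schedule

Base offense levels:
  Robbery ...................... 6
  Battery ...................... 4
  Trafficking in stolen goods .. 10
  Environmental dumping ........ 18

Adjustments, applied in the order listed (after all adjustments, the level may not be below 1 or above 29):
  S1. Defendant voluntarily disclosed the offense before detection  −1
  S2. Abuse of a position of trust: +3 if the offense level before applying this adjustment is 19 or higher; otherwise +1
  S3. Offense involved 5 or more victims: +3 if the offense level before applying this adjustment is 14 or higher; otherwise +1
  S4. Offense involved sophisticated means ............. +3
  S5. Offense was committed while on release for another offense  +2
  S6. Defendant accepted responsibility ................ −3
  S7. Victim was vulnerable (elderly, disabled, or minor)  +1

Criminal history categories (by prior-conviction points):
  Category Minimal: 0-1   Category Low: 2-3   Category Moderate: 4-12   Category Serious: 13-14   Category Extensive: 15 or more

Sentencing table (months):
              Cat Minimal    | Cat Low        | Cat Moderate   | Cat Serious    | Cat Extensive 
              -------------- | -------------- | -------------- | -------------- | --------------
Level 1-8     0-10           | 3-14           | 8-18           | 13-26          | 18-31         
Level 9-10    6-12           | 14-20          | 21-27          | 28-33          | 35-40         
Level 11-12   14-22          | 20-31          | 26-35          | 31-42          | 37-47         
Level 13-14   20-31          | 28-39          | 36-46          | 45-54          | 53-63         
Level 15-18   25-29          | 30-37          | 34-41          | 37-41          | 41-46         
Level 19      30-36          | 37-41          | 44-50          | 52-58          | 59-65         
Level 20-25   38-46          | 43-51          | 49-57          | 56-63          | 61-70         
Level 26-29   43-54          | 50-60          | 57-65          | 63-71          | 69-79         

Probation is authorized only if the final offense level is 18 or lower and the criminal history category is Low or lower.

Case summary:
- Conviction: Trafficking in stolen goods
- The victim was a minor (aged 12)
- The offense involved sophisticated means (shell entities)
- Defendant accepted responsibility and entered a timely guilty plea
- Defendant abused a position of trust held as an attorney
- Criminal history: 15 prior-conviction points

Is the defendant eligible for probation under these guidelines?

Base offense level for trafficking in stolen goods: 10.
S1 does not apply.
S2 applies (level before this adjustment is 10 < 19, so +1): 10 + 1 = 11.
S3 does not apply.
S4 applies: 11 + 3 = 14.
S5 does not apply.
S6 applies: 14 − 3 = 11.
S7 applies: 11 + 1 = 12.
Final offense level: 12.
Criminal history: 15 prior points → Category Extensive (15+).
Level 12 falls in the 11-12 band.
Grid: Level 11-12 × Category Extensive = 37-47 months.
Probation check: level 12 ≤ 18 and category Extensive > Low → not eligible.

No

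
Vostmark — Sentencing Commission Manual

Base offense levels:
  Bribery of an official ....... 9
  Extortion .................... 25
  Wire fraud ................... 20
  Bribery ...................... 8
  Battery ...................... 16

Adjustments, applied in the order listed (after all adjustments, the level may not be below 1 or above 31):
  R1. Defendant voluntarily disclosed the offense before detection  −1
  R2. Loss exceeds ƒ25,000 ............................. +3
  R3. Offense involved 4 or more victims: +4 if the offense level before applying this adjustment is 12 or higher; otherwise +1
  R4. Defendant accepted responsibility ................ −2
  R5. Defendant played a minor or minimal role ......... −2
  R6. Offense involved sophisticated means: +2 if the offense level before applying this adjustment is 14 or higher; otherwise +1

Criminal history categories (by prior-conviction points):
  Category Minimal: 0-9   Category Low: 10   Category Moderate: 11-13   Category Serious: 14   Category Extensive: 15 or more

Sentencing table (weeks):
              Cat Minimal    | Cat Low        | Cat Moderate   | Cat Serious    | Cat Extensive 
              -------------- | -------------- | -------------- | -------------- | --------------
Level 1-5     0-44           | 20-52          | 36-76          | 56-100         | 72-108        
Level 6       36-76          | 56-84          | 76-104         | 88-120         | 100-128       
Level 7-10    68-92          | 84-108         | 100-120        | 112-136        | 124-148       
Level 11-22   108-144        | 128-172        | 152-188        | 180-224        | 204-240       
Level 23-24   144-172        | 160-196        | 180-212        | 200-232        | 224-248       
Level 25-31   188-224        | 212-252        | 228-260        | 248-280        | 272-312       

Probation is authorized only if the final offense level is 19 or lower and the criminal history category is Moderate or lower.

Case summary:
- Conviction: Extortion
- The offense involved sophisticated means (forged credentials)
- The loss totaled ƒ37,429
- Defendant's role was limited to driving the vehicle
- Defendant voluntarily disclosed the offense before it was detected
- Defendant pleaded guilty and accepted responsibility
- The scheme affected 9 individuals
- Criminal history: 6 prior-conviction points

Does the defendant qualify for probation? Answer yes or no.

No

Base offense level for extortion: 25.
R1 applies: 25 − 1 = 24.
R2 applies: 24 + 3 = 27.
R3 applies (level before this adjustment is 27 ≥ 12, so +4): 27 + 4 = 31.
R4 applies: 31 − 2 = 29.
R5 applies: 29 − 2 = 27.
R6 applies (level before this adjustment is 27 ≥ 14, so +2): 27 + 2 = 29.
Final offense level: 29.
Criminal history: 6 prior points → Category Minimal (0-9).
Level 29 falls in the 25-31 band.
Grid: Level 25-31 × Category Minimal = 188-224 weeks.
Probation check: level 29 > 19 and category Minimal ≤ Moderate → not eligible.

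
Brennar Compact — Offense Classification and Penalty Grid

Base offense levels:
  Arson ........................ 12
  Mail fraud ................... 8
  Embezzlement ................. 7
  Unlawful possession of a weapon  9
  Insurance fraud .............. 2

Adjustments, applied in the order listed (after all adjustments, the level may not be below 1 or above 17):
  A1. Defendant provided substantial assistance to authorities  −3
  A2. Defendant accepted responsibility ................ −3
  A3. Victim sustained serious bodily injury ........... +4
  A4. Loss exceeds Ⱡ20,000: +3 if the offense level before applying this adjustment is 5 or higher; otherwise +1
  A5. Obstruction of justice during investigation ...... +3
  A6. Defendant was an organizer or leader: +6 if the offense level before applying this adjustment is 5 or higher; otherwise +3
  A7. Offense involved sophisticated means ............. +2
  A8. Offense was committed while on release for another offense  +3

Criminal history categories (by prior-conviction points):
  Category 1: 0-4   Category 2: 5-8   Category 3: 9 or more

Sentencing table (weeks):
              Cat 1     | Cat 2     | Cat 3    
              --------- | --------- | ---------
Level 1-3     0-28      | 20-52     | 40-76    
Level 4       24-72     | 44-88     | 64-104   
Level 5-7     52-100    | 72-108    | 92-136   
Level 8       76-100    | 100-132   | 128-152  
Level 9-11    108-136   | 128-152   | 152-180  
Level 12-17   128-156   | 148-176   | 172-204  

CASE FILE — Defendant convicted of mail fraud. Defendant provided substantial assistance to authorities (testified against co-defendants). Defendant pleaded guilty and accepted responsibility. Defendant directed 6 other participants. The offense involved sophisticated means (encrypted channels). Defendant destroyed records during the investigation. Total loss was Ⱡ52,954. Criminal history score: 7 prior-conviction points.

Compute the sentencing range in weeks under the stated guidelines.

Base offense level for mail fraud: 8.
A1 applies: 8 − 3 = 5.
A2 applies: 5 − 3 = 2.
A3 does not apply.
A4 applies (level before this adjustment is 2 < 5, so +1): 2 + 1 = 3.
A5 applies: 3 + 3 = 6.
A6 applies (level before this adjustment is 6 ≥ 5, so +6): 6 + 6 = 12.
A7 applies: 12 + 2 = 14.
Final offense level: 14.
Criminal history: 7 prior points → Category 2 (5-8).
Level 14 falls in the 12-17 band.
Grid: Level 12-17 × Category 2 = 148-176 weeks.

148-176 weeks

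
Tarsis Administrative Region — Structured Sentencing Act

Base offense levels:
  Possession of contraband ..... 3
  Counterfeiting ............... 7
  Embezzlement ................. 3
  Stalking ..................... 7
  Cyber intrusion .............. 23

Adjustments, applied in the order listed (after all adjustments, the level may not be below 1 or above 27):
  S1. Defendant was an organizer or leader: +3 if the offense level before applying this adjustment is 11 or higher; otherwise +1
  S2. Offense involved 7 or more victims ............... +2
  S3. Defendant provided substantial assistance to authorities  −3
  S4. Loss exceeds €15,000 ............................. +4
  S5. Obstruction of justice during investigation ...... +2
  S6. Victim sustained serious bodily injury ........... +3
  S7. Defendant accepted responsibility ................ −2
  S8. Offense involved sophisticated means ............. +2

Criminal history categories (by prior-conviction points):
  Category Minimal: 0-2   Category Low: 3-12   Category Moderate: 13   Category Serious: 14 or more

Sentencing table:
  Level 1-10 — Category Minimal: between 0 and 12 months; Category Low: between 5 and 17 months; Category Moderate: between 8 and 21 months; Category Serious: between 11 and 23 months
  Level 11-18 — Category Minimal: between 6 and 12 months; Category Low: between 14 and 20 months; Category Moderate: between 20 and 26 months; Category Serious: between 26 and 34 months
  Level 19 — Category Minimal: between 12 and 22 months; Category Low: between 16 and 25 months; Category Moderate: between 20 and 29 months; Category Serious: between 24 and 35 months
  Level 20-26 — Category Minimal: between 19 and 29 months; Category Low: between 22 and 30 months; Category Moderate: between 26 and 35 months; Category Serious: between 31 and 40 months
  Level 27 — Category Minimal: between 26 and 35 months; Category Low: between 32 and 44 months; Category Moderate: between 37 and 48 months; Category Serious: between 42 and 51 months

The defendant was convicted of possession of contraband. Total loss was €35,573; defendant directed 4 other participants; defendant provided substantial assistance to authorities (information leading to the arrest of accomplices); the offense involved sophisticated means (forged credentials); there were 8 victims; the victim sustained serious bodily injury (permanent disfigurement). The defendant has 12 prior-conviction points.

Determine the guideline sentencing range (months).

Base offense level for possession of contraband: 3.
S1 applies (level before this adjustment is 3 < 11, so +1): 3 + 1 = 4.
S2 applies: 4 + 2 = 6.
S3 applies: 6 − 3 = 3.
S4 applies: 3 + 4 = 7.
S5 does not apply.
S6 applies: 7 + 3 = 10.
S7 does not apply.
S8 applies: 10 + 2 = 12.
Final offense level: 12.
Criminal history: 12 prior points → Category Low (3-12).
Level 12 falls in the 11-18 band.
Grid: Level 11-18 × Category Low = 14-20 months.

14-20 months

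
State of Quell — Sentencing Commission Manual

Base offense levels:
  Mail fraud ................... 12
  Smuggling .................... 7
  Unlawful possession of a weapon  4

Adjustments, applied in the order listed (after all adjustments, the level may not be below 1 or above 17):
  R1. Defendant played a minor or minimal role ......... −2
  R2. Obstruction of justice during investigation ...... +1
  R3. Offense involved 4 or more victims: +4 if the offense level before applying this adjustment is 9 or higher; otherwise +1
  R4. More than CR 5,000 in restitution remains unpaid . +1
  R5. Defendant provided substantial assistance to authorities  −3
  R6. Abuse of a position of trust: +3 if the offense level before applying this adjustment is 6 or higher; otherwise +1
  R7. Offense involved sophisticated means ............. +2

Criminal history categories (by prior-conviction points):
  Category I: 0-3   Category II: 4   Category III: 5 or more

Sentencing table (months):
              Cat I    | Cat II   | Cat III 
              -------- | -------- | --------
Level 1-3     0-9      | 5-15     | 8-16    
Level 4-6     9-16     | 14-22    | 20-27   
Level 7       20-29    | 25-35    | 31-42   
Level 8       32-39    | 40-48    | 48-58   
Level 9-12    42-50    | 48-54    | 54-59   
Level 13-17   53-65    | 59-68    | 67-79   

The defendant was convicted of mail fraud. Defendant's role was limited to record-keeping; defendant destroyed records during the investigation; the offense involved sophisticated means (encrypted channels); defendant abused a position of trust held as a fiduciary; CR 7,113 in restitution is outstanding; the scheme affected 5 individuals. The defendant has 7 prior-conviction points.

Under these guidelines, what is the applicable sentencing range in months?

67-79 months

Base offense level for mail fraud: 12.
R1 applies: 12 − 2 = 10.
R2 applies: 10 + 1 = 11.
R3 applies (level before this adjustment is 11 ≥ 9, so +4): 11 + 4 = 15.
R4 applies: 15 + 1 = 16.
R5 does not apply.
R6 applies (level before this adjustment is 16 ≥ 6, so +3): 16 + 3 = 19.
R7 applies: 19 + 2 = 21.
Level 21 exceeds the maximum of 17; capped at 17.
Final offense level: 17.
Criminal history: 7 prior points → Category III (5+).
Level 17 falls in the 13-17 band.
Grid: Level 13-17 × Category III = 67-79 months.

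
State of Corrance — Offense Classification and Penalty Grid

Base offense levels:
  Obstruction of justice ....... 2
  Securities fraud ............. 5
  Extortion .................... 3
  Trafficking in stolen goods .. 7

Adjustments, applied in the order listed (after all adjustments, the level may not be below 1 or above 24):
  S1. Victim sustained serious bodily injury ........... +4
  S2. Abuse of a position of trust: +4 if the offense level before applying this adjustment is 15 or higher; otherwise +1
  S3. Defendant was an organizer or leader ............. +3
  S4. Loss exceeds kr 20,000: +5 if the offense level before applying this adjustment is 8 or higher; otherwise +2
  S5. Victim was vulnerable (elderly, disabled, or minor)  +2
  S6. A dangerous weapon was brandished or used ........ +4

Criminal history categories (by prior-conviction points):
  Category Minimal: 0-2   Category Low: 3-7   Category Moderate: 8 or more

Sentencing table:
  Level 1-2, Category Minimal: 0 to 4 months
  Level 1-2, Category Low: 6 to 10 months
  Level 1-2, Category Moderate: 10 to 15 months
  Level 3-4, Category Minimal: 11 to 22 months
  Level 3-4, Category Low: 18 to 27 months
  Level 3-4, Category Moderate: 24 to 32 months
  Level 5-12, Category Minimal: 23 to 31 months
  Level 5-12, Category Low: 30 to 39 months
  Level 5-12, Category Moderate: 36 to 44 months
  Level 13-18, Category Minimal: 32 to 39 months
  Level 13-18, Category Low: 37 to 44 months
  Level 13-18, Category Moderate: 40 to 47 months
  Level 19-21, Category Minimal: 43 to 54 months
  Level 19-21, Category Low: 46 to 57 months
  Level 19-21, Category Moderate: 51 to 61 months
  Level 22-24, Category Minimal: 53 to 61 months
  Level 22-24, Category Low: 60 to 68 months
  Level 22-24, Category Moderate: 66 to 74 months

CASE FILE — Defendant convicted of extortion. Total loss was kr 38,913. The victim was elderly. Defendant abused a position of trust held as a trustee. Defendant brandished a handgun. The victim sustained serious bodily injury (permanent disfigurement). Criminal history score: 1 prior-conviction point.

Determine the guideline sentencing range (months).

43-54 months

Base offense level for extortion: 3.
S1 applies: 3 + 4 = 7.
S2 applies (level before this adjustment is 7 < 15, so +1): 7 + 1 = 8.
S3 does not apply.
S4 applies (level before this adjustment is 8 ≥ 8, so +5): 8 + 5 = 13.
S5 applies: 13 + 2 = 15.
S6 applies: 15 + 4 = 19.
Final offense level: 19.
Criminal history: 1 prior point → Category Minimal (0-2).
Level 19 falls in the 19-21 band.
Grid: Level 19-21 × Category Minimal = 43-54 months.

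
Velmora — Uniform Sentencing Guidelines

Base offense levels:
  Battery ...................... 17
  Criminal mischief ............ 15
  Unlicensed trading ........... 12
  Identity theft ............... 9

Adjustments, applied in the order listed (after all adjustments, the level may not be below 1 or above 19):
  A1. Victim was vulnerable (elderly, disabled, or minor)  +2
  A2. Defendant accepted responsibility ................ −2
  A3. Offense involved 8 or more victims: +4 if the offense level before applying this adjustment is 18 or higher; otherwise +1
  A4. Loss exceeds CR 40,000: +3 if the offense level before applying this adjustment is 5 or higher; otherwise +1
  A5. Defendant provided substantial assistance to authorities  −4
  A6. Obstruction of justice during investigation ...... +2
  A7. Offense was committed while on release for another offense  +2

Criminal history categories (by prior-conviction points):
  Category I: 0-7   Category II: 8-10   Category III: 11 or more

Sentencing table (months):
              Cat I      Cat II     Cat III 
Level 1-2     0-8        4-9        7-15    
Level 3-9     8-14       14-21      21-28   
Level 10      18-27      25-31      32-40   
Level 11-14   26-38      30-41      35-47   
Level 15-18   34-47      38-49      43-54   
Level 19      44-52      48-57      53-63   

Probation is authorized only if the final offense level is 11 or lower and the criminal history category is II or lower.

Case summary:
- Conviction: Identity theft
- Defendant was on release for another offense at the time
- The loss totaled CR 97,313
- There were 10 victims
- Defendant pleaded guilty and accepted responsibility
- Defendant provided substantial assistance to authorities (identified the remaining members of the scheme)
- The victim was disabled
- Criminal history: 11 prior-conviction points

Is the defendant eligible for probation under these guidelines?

No

Base offense level for identity theft: 9.
A1 applies: 9 + 2 = 11.
A2 applies: 11 − 2 = 9.
A3 applies (level before this adjustment is 9 < 18, so +1): 9 + 1 = 10.
A4 applies (level before this adjustment is 10 ≥ 5, so +3): 10 + 3 = 13.
A5 applies: 13 − 4 = 9.
A7 applies: 9 + 2 = 11.
Final offense level: 11.
Criminal history: 11 prior points → Category III (11+).
Level 11 falls in the 11-14 band.
Grid: Level 11-14 × Category III = 35-47 months.
Probation check: level 11 ≤ 11 and category III > II → not eligible.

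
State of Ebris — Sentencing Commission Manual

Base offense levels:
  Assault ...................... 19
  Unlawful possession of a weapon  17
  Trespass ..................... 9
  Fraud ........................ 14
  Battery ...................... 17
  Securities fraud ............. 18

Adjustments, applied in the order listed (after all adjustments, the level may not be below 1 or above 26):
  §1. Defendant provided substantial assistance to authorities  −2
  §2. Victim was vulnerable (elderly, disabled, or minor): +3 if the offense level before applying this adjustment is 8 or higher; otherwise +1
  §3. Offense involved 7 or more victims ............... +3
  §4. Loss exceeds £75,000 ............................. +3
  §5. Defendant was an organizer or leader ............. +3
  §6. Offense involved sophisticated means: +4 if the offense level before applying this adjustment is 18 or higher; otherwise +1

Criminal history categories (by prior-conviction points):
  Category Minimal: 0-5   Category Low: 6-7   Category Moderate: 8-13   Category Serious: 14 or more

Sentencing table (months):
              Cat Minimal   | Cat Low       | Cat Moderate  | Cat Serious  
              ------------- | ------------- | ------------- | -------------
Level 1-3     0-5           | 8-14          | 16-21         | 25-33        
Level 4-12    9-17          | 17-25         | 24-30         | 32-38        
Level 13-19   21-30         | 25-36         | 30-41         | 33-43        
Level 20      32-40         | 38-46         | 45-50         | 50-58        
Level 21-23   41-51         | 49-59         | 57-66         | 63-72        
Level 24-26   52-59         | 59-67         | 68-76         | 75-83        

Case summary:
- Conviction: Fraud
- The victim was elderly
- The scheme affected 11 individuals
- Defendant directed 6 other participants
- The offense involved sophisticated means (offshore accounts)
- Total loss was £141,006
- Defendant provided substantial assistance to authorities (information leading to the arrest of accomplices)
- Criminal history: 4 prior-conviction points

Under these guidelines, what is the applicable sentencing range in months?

52-59 months

Base offense level for fraud: 14.
§1 applies: 14 − 2 = 12.
§2 applies (level before this adjustment is 12 ≥ 8, so +3): 12 + 3 = 15.
§3 applies: 15 + 3 = 18.
§4 applies: 18 + 3 = 21.
§5 applies: 21 + 3 = 24.
§6 applies (level before this adjustment is 24 ≥ 18, so +4): 24 + 4 = 28.
Level 28 exceeds the maximum of 26; capped at 26.
Final offense level: 26.
Criminal history: 4 prior points → Category Minimal (0-5).
Level 26 falls in the 24-26 band.
Grid: Level 24-26 × Category Minimal = 52-59 months.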